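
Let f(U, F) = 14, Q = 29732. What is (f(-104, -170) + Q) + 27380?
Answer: 57126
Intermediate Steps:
(f(-104, -170) + Q) + 27380 = (14 + 29732) + 27380 = 29746 + 27380 = 57126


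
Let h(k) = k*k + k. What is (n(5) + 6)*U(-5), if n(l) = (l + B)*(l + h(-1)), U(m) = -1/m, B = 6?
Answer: 61/5 ≈ 12.200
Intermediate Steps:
h(k) = k + k² (h(k) = k² + k = k + k²)
n(l) = l*(6 + l) (n(l) = (l + 6)*(l - (1 - 1)) = (6 + l)*(l - 1*0) = (6 + l)*(l + 0) = (6 + l)*l = l*(6 + l))
(n(5) + 6)*U(-5) = (5*(6 + 5) + 6)*(-1/(-5)) = (5*11 + 6)*(-1*(-⅕)) = (55 + 6)*(⅕) = 61*(⅕) = 61/5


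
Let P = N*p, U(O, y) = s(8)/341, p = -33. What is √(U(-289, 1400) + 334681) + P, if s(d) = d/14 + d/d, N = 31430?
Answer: -1037190 + √15759793826/217 ≈ -1.0366e+6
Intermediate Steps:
s(d) = 1 + d/14 (s(d) = d*(1/14) + 1 = d/14 + 1 = 1 + d/14)
U(O, y) = 1/217 (U(O, y) = (1 + (1/14)*8)/341 = (1 + 4/7)*(1/341) = (11/7)*(1/341) = 1/217)
P = -1037190 (P = 31430*(-33) = -1037190)
√(U(-289, 1400) + 334681) + P = √(1/217 + 334681) - 1037190 = √(72625778/217) - 1037190 = √15759793826/217 - 1037190 = -1037190 + √15759793826/217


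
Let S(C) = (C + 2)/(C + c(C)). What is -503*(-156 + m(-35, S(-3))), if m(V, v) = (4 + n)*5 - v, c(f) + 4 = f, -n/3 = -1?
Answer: 609133/10 ≈ 60913.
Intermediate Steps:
n = 3 (n = -3*(-1) = 3)
c(f) = -4 + f
S(C) = (2 + C)/(-4 + 2*C) (S(C) = (C + 2)/(C + (-4 + C)) = (2 + C)/(-4 + 2*C))
m(V, v) = 35 - v (m(V, v) = (4 + 3)*5 - v = 7*5 - v = 35 - v)
-503*(-156 + m(-35, S(-3))) = -503*(-156 + (35 - (2 - 3)/(2*(-2 - 3)))) = -503*(-156 + (35 - (-1)/(2*(-5)))) = -503*(-156 + (35 - (-1)*(-1)/(2*5))) = -503*(-156 + (35 - 1*1/10)) = -503*(-156 + (35 - 1/10)) = -503*(-156 + 349/10) = -503*(-1211/10) = 609133/10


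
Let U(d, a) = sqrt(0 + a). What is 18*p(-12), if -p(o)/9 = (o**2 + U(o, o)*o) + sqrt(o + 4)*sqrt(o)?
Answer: -23328 + 648*sqrt(6) + 3888*I*sqrt(3) ≈ -21741.0 + 6734.2*I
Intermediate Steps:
U(d, a) = sqrt(a)
p(o) = -9*o**2 - 9*o**(3/2) - 9*sqrt(o)*sqrt(4 + o) (p(o) = -9*((o**2 + sqrt(o)*o) + sqrt(o + 4)*sqrt(o)) = -9*((o**2 + o**(3/2)) + sqrt(4 + o)*sqrt(o)) = -9*((o**2 + o**(3/2)) + sqrt(o)*sqrt(4 + o)) = -9*(o**2 + o**(3/2) + sqrt(o)*sqrt(4 + o)) = -9*o**2 - 9*o**(3/2) - 9*sqrt(o)*sqrt(4 + o))
18*p(-12) = 18*(-9*(-12)**2 - (-216)*I*sqrt(3) - 9*sqrt(-12)*sqrt(4 - 12)) = 18*(-9*144 - (-216)*I*sqrt(3) - 9*2*I*sqrt(3)*sqrt(-8)) = 18*(-1296 + 216*I*sqrt(3) - 9*2*I*sqrt(3)*2*I*sqrt(2)) = 18*(-1296 + 216*I*sqrt(3) + 36*sqrt(6)) = 18*(-1296 + 36*sqrt(6) + 216*I*sqrt(3)) = -23328 + 648*sqrt(6) + 3888*I*sqrt(3)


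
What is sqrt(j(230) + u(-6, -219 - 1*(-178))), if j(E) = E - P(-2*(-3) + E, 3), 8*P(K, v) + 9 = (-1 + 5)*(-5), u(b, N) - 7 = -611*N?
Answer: sqrt(404666)/4 ≈ 159.03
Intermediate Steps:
u(b, N) = 7 - 611*N
P(K, v) = -29/8 (P(K, v) = -9/8 + ((-1 + 5)*(-5))/8 = -9/8 + (4*(-5))/8 = -9/8 + (1/8)*(-20) = -9/8 - 5/2 = -29/8)
j(E) = 29/8 + E (j(E) = E - 1*(-29/8) = E + 29/8 = 29/8 + E)
sqrt(j(230) + u(-6, -219 - 1*(-178))) = sqrt((29/8 + 230) + (7 - 611*(-219 - 1*(-178)))) = sqrt(1869/8 + (7 - 611*(-219 + 178))) = sqrt(1869/8 + (7 - 611*(-41))) = sqrt(1869/8 + (7 + 25051)) = sqrt(1869/8 + 25058) = sqrt(202333/8) = sqrt(404666)/4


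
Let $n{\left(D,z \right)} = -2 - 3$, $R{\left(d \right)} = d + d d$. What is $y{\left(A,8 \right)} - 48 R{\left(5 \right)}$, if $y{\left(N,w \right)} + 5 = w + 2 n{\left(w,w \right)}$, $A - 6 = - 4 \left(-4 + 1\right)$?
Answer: $-1447$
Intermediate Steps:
$R{\left(d \right)} = d + d^{2}$
$A = 18$ ($A = 6 - 4 \left(-4 + 1\right) = 6 - -12 = 6 + 12 = 18$)
$n{\left(D,z \right)} = -5$
$y{\left(N,w \right)} = -15 + w$ ($y{\left(N,w \right)} = -5 + \left(w + 2 \left(-5\right)\right) = -5 + \left(w - 10\right) = -5 + \left(-10 + w\right) = -15 + w$)
$y{\left(A,8 \right)} - 48 R{\left(5 \right)} = \left(-15 + 8\right) - 48 \cdot 5 \left(1 + 5\right) = -7 - 48 \cdot 5 \cdot 6 = -7 - 1440 = -1447$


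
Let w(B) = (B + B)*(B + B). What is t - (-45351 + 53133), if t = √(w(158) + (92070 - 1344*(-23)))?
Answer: -7782 + √222838 ≈ -7309.9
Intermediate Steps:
w(B) = 4*B² (w(B) = (2*B)*(2*B) = 4*B²)
t = √222838 (t = √(4*158² + (92070 - 1344*(-23))) = √(4*24964 + (92070 + 30912)) = √(99856 + 122982) = √222838 ≈ 472.06)
t - (-45351 + 53133) = √222838 - (-45351 + 53133) = √222838 - 1*7782 = √222838 - 7782 = -7782 + √222838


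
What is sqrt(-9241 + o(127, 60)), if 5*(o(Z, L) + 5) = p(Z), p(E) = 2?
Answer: 2*I*sqrt(57785)/5 ≈ 96.154*I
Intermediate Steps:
o(Z, L) = -23/5 (o(Z, L) = -5 + (1/5)*2 = -5 + 2/5 = -23/5)
sqrt(-9241 + o(127, 60)) = sqrt(-9241 - 23/5) = sqrt(-46228/5) = 2*I*sqrt(57785)/5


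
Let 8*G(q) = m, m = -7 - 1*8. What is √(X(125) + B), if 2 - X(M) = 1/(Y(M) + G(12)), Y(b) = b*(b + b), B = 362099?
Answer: √78299642982605/14705 ≈ 601.75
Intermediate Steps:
Y(b) = 2*b² (Y(b) = b*(2*b) = 2*b²)
m = -15 (m = -7 - 8 = -15)
G(q) = -15/8 (G(q) = (⅛)*(-15) = -15/8)
X(M) = 2 - 1/(-15/8 + 2*M²) (X(M) = 2 - 1/(2*M² - 15/8) = 2 - 1/(-15/8 + 2*M²))
√(X(125) + B) = √(2*(-19 + 16*125²)/(-15 + 16*125²) + 362099) = √(2*(-19 + 16*15625)/(-15 + 16*15625) + 362099) = √(2*(-19 + 250000)/(-15 + 250000) + 362099) = √(2*249981/249985 + 362099) = √(2*(1/249985)*249981 + 362099) = √(499962/249985 + 362099) = √(90519818477/249985) = √78299642982605/14705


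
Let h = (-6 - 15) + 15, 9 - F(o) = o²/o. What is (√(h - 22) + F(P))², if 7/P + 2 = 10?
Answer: 2433/64 + 65*I*√7/2 ≈ 38.016 + 85.987*I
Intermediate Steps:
P = 7/8 (P = 7/(-2 + 10) = 7/8 ≈ 0.87500)
F(o) = 9 - o (F(o) = 9 - o²/o = 9 - o)
h = -6 (h = -21 + 15 = -6)
(√(h - 22) + F(P))² = (√(-6 - 22) + (9 - 1*7/8))² = (√(-28) + (9 - 7/8))² = (2*I*√7 + 65/8)² = (65/8 + 2*I*√7)²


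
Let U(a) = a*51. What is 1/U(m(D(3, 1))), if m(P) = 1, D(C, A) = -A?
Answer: 1/51 ≈ 0.019608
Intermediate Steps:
U(a) = 51*a
1/U(m(D(3, 1))) = 1/(51*1) = 1/51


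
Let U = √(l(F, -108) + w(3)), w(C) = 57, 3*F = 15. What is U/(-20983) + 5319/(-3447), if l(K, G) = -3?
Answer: -591/383 - 3*√6/20983 ≈ -1.5434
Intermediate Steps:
F = 5 (F = (⅓)*15 = 5)
U = 3*√6 (U = √(-3 + 57) = √54 = 3*√6 ≈ 7.3485)
U/(-20983) + 5319/(-3447) = (3*√6)/(-20983) + 5319/(-3447) = (3*√6)*(-1/20983) + 5319*(-1/3447) = -3*√6/20983 - 591/383 = -591/383 - 3*√6/20983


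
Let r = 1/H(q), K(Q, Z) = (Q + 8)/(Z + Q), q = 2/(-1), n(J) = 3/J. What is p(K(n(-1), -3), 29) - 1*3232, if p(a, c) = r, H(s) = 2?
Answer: -6463/2 ≈ -3231.5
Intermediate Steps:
q = -2 (q = 2*(-1) = -2)
K(Q, Z) = (8 + Q)/(Q + Z)
r = 1/2 ≈ 0.50000
p(a, c) = 1/2
p(K(n(-1), -3), 29) - 1*3232 = 1/2 - 1*3232 = 1/2 - 3232 = -6463/2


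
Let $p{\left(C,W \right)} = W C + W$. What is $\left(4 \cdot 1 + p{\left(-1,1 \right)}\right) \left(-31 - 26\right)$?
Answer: $-228$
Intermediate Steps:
$p{\left(C,W \right)} = W + C W$ ($p{\left(C,W \right)} = C W + W = W + C W$)
$\left(4 \cdot 1 + p{\left(-1,1 \right)}\right) \left(-31 - 26\right) = \left(4 \cdot 1 + 1 \left(1 - 1\right)\right) \left(-31 - 26\right) = \left(4 + 1 \cdot 0\right) \left(-57\right) = \left(4 + 0\right) \left(-57\right) = 4 \left(-57\right) = -228$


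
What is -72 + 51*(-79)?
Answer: -4101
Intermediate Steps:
-72 + 51*(-79) = -72 - 4029 = -4101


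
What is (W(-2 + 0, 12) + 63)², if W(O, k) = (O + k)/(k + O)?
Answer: 4096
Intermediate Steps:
W(O, k) = 1 (W(O, k) = (O + k)/(O + k) = 1)
(W(-2 + 0, 12) + 63)² = (1 + 63)² = 64² = 4096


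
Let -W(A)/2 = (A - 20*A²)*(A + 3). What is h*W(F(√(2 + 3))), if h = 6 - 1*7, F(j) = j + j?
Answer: -2360 - 1588*√5 ≈ -5910.9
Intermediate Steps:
F(j) = 2*j
W(A) = -2*(3 + A)*(A - 20*A²) (W(A) = -2*(A - 20*A²)*(A + 3) = -2*(A - 20*A²)*(3 + A) = -2*(3 + A)*(A - 20*A²))
h = -1 (h = 6 - 7 = -1)
h*W(F(√(2 + 3))) = -2*2*√(2 + 3)*(-3 + 20*(2*√(2 + 3))² + 59*(2*√(2 + 3))) = -2*2*√5*(-3 + 20*(2*√5)² + 59*(2*√5)) = -2*2*√5*(-3 + 20*20 + 118*√5) = -2*2*√5*(-3 + 400 + 118*√5) = -2*2*√5*(397 + 118*√5) = -4*√5*(397 + 118*√5)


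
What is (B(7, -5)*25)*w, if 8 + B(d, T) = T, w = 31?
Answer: -10075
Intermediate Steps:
B(d, T) = -8 + T
(B(7, -5)*25)*w = ((-8 - 5)*25)*31 = -13*25*31 = -325*31 = -10075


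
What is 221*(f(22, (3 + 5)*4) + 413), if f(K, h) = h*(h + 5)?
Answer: 352937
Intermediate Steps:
f(K, h) = h*(5 + h)
221*(f(22, (3 + 5)*4) + 413) = 221*(((3 + 5)*4)*(5 + (3 + 5)*4) + 413) = 221*((8*4)*(5 + 8*4) + 413) = 221*(32*(5 + 32) + 413) = 221*(32*37 + 413) = 221*(1184 + 413) = 221*1597 = 352937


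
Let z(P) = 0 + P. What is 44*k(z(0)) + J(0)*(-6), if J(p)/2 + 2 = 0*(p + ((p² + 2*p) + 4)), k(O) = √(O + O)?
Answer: 24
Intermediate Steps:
z(P) = P
k(O) = √2*√O (k(O) = √(2*O) = √2*√O)
J(p) = -4 (J(p) = -4 + 2*(0*(p + ((p² + 2*p) + 4))) = -4 + 2*(0*(p + (4 + p² + 2*p))) = -4 + 2*(0*(4 + p² + 3*p)) = -4 + 2*0 = -4 + 0 = -4)
44*k(z(0)) + J(0)*(-6) = 44*(√2*√0) - 4*(-6) = 44*(√2*0) + 24 = 44*0 + 24 = 0 + 24 = 24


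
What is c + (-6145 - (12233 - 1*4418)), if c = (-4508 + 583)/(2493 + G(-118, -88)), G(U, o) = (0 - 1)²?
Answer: -34820165/2494 ≈ -13962.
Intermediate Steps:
G(U, o) = 1 (G(U, o) = (-1)² = 1)
c = -3925/2494 (c = (-4508 + 583)/(2493 + 1) = -3925/2494 ≈ -1.5738)
c + (-6145 - (12233 - 1*4418)) = -3925/2494 + (-6145 - (12233 - 1*4418)) = -3925/2494 + (-6145 - (12233 - 4418)) = -3925/2494 + (-6145 - 1*7815) = -3925/2494 + (-6145 - 7815) = -3925/2494 - 13960 = -34820165/2494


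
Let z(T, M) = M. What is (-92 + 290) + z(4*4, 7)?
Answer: 205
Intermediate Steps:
(-92 + 290) + z(4*4, 7) = (-92 + 290) + 7 = 198 + 7 = 205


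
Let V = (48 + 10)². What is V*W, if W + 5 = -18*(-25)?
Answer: 1496980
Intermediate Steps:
V = 3364 (V = 58² = 3364)
W = 445 (W = -5 - 18*(-25) = -5 + 450 = 445)
V*W = 3364*445 = 1496980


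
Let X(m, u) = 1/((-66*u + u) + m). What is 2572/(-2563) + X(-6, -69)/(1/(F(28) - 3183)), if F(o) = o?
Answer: -19606253/11479677 ≈ -1.7079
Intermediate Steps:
X(m, u) = 1/(m - 65*u) (X(m, u) = 1/(-65*u + m) = 1/(m - 65*u))
2572/(-2563) + X(-6, -69)/(1/(F(28) - 3183)) = 2572/(-2563) + 1/((-6 - 65*(-69))*(1/(28 - 3183))) = 2572*(-1/2563) + 1/((-6 + 4485)*(1/(-3155))) = -2572/2563 + 1/(4479*(-1/3155)) = -2572/2563 + (1/4479)*(-3155) = -2572/2563 - 3155/4479 = -19606253/11479677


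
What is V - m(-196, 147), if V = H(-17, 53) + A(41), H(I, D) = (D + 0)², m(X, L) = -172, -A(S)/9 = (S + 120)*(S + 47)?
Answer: -124531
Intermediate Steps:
A(S) = -9*(47 + S)*(120 + S) (A(S) = -9*(S + 120)*(S + 47) = -9*(120 + S)*(47 + S) = -9*(47 + S)*(120 + S))
H(I, D) = D²
V = -124703 (V = 53² + (-50760 - 1503*41 - 9*41²) = 2809 + (-50760 - 61623 - 9*1681) = 2809 + (-50760 - 61623 - 15129) = 2809 - 127512 = -124703)
V - m(-196, 147) = -124703 - 1*(-172) = -124703 + 172 = -124531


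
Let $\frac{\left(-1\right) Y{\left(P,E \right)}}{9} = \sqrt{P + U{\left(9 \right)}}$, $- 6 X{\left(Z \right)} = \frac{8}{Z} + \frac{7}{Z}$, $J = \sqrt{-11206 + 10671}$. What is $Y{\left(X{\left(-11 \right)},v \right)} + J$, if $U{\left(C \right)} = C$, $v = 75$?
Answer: $- \frac{9 \sqrt{4466}}{22} + i \sqrt{535} \approx -27.339 + 23.13 i$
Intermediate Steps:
$J = i \sqrt{535}$ ($J = \sqrt{-535} = i \sqrt{535} \approx 23.13 i$)
$X{\left(Z \right)} = - \frac{5}{2 Z}$ ($X{\left(Z \right)} = - \frac{\frac{8}{Z} + \frac{7}{Z}}{6} = - \frac{15 \frac{1}{Z}}{6} = - \frac{5}{2 Z}$)
$Y{\left(P,E \right)} = - 9 \sqrt{9 + P}$ ($Y{\left(P,E \right)} = - 9 \sqrt{P + 9} = - 9 \sqrt{9 + P}$)
$Y{\left(X{\left(-11 \right)},v \right)} + J = - 9 \sqrt{9 - \frac{5}{2 \left(-11\right)}} + i \sqrt{535} = - 9 \sqrt{9 - - \frac{5}{22}} + i \sqrt{535} = - 9 \sqrt{9 + \frac{5}{22}} + i \sqrt{535} = - 9 \sqrt{\frac{203}{22}} + i \sqrt{535} = - 9 \frac{\sqrt{4466}}{22} + i \sqrt{535} = - \frac{9 \sqrt{4466}}{22} + i \sqrt{535}$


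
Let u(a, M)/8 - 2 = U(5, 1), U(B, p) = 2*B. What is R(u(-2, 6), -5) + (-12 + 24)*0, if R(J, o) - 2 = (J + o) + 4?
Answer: 97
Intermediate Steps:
u(a, M) = 96 (u(a, M) = 16 + 8*(2*5) = 16 + 8*10 = 16 + 80 = 96)
R(J, o) = 6 + J + o (R(J, o) = 2 + ((J + o) + 4) = 2 + (4 + J + o) = 6 + J + o)
R(u(-2, 6), -5) + (-12 + 24)*0 = (6 + 96 - 5) + (-12 + 24)*0 = 97 + 12*0 = 97 + 0 = 97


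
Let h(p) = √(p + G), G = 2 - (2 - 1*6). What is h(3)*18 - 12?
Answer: 42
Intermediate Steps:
G = 6 (G = 2 - (2 - 6) = 2 - 1*(-4) = 2 + 4 = 6)
h(p) = √(6 + p) (h(p) = √(p + 6) = √(6 + p))
h(3)*18 - 12 = √(6 + 3)*18 - 12 = √9*18 - 12 = 3*18 - 12 = 54 - 12 = 42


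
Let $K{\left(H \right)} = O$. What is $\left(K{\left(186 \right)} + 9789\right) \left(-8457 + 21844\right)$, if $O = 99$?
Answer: $132370656$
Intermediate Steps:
$K{\left(H \right)} = 99$
$\left(K{\left(186 \right)} + 9789\right) \left(-8457 + 21844\right) = \left(99 + 9789\right) \left(-8457 + 21844\right) = 9888 \cdot 13387 = 132370656$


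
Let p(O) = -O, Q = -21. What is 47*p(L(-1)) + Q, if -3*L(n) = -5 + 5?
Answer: -21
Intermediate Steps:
L(n) = 0 (L(n) = -(-5 + 5)/3 = -1/3*0 = 0)
47*p(L(-1)) + Q = 47*(-1*0) - 21 = 47*0 - 21 = 0 - 21 = -21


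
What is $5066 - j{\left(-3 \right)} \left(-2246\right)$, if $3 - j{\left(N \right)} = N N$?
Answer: $-8410$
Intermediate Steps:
$j{\left(N \right)} = 3 - N^{2}$ ($j{\left(N \right)} = 3 - N N = 3 - N^{2}$)
$5066 - j{\left(-3 \right)} \left(-2246\right) = 5066 - \left(3 - \left(-3\right)^{2}\right) \left(-2246\right) = 5066 - \left(3 - 9\right) \left(-2246\right) = 5066 - \left(-6\right) \left(-2246\right) = 5066 - 13476 = -8410$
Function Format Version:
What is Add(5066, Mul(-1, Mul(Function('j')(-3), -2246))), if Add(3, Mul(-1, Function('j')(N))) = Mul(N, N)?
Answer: -8410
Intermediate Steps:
Function('j')(N) = Add(3, Mul(-1, Pow(N, 2))) (Function('j')(N) = Add(3, Mul(-1, Mul(N, N))) = Add(3, Mul(-1, Pow(N, 2))))
Add(5066, Mul(-1, Mul(Function('j')(-3), -2246))) = Add(5066, Mul(-1, Mul(Add(3, Mul(-1, Pow(-3, 2))), -2246))) = Add(5066, Mul(-1, Mul(Add(3, Mul(-1, 9)), -2246))) = Add(5066, Mul(-1, Mul(Add(3, -9), -2246))) = Add(5066, Mul(-1, Mul(-6, -2246))) = Add(5066, Mul(-1, 13476)) = Add(5066, -13476) = -8410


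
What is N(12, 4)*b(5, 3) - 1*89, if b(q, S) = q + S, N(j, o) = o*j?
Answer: 295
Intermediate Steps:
N(j, o) = j*o
b(q, S) = S + q
N(12, 4)*b(5, 3) - 1*89 = (12*4)*(3 + 5) - 1*89 = 48*8 - 89 = 384 - 89 = 295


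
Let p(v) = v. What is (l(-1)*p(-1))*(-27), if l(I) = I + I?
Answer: -54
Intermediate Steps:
l(I) = 2*I
(l(-1)*p(-1))*(-27) = ((2*(-1))*(-1))*(-27) = -2*(-1)*(-27) = 2*(-27) = -54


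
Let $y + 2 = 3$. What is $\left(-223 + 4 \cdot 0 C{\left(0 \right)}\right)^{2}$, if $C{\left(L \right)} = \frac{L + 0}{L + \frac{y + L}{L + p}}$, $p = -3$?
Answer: $49729$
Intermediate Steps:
$y = 1$ ($y = -2 + 3 = 1$)
$C{\left(L \right)} = \frac{L}{L + \frac{1 + L}{-3 + L}}$ ($C{\left(L \right)} = \frac{L + 0}{L + \frac{1 + L}{L - 3}} = \frac{L}{L + \frac{1 + L}{-3 + L}}$)
$\left(-223 + 4 \cdot 0 C{\left(0 \right)}\right)^{2} = \left(-223 + 4 \cdot 0 \frac{0 \left(-3 + 0\right)}{1 + 0^{2} - 0}\right)^{2} = \left(-223 + 0 \cdot 0 \frac{1}{1 + 0 + 0} \left(-3\right)\right)^{2} = \left(-223 + 0 \cdot 0 \cdot 1^{-1} \left(-3\right)\right)^{2} = \left(-223 + 0 \cdot 0 \cdot 1 \left(-3\right)\right)^{2} = \left(-223 + 0 \cdot 0\right)^{2} = \left(-223 + 0\right)^{2} = \left(-223\right)^{2} = 49729$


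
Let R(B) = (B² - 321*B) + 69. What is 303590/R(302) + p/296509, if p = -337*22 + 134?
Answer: -90058437630/1680909521 ≈ -53.577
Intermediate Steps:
R(B) = 69 + B² - 321*B
p = -7280 (p = -7414 + 134 = -7280)
303590/R(302) + p/296509 = 303590/(69 + 302² - 321*302) - 7280/296509 = 303590/(69 + 91204 - 96942) - 7280*1/296509 = 303590/(-5669) - 7280/296509 = 303590*(-1/5669) - 7280/296509 = -303590/5669 - 7280/296509 = -90058437630/1680909521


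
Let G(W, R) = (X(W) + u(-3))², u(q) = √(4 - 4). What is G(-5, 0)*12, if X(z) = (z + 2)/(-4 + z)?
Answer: 4/3 ≈ 1.3333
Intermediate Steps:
u(q) = 0 (u(q) = √0 = 0)
X(z) = (2 + z)/(-4 + z)
G(W, R) = (2 + W)²/(-4 + W)² (G(W, R) = ((2 + W)/(-4 + W) + 0)² = ((2 + W)/(-4 + W))² = (2 + W)²/(-4 + W)²)
G(-5, 0)*12 = ((2 - 5)²/(-4 - 5)²)*12 = ((-3)²/(-9)²)*12 = ((1/81)*9)*12 = (⅑)*12 = 4/3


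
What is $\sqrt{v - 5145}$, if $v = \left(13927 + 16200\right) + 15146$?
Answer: $8 \sqrt{627} \approx 200.32$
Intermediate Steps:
$v = 45273$ ($v = 30127 + 15146 = 45273$)
$\sqrt{v - 5145} = \sqrt{45273 - 5145} = \sqrt{40128} = 8 \sqrt{627}$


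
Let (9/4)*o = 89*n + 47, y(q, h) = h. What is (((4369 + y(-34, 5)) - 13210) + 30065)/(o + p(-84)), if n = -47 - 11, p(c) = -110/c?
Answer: -891618/95425 ≈ -9.3437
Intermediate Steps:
n = -58
o = -6820/3 (o = 4*(89*(-58) + 47)/9 = 4*(-5162 + 47)/9 = (4/9)*(-5115) = -6820/3 ≈ -2273.3)
(((4369 + y(-34, 5)) - 13210) + 30065)/(o + p(-84)) = (((4369 + 5) - 13210) + 30065)/(-6820/3 - 110/(-84)) = ((4374 - 13210) + 30065)/(-6820/3 - 110*(-1/84)) = (-8836 + 30065)/(-6820/3 + 55/42) = 21229/(-95425/42) = 21229*(-42/95425) = -891618/95425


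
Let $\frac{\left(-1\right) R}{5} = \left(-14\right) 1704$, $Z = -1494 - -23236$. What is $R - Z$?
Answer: $97538$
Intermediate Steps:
$Z = 21742$ ($Z = -1494 + 23236 = 21742$)
$R = 119280$ ($R = - 5 \left(\left(-14\right) 1704\right) = \left(-5\right) \left(-23856\right) = 119280$)
$R - Z = 119280 - 21742 = 97538$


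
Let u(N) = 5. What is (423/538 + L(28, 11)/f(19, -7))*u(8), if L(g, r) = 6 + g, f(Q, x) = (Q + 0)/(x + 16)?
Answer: 863325/10222 ≈ 84.458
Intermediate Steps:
f(Q, x) = Q/(16 + x)
(423/538 + L(28, 11)/f(19, -7))*u(8) = (423/538 + (6 + 28)/((19/(16 - 7))))*5 = (423*(1/538) + 34/((19/9)))*5 = (423/538 + 34/((19*(1/9))))*5 = (423/538 + 34/(19/9))*5 = (423/538 + 34*(9/19))*5 = (423/538 + 306/19)*5 = (172665/10222)*5 = 863325/10222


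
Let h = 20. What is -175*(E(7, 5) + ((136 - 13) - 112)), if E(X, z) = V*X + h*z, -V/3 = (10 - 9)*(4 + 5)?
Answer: 13650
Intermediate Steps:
V = -27 (V = -3*(10 - 9)*(4 + 5) = -3*9 = -27)
E(X, z) = -27*X + 20*z
-175*(E(7, 5) + ((136 - 13) - 112)) = -175*((-27*7 + 20*5) + ((136 - 13) - 112)) = -175*((-189 + 100) + (123 - 112)) = -175*(-89 + 11) = -175*(-78) = 13650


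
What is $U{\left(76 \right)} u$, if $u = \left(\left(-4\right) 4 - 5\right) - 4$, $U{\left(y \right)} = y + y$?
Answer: $-3800$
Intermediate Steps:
$U{\left(y \right)} = 2 y$
$u = -25$ ($u = \left(-16 - 5\right) - 4 = -21 - 4 = -25$)
$U{\left(76 \right)} u = 2 \cdot 76 \left(-25\right) = 152 \left(-25\right) = -3800$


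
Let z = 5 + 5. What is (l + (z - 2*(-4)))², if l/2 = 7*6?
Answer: 10404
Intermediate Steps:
l = 84 (l = 2*(7*6) = 2*42 = 84)
z = 10
(l + (z - 2*(-4)))² = (84 + (10 - 2*(-4)))² = (84 + (10 + 8))² = (84 + 18)² = 102² = 10404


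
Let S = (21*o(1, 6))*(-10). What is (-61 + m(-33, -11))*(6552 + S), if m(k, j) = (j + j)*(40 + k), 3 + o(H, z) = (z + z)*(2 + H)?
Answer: 81270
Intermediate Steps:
o(H, z) = -3 + 2*z*(2 + H) (o(H, z) = -3 + (z + z)*(2 + H) = -3 + (2*z)*(2 + H) = -3 + 2*z*(2 + H))
m(k, j) = 2*j*(40 + k) (m(k, j) = (2*j)*(40 + k) = 2*j*(40 + k))
S = -6930 (S = (21*(-3 + 4*6 + 2*1*6))*(-10) = (21*(-3 + 24 + 12))*(-10) = (21*33)*(-10) = 693*(-10) = -6930)
(-61 + m(-33, -11))*(6552 + S) = (-61 + 2*(-11)*(40 - 33))*(6552 - 6930) = (-61 + 2*(-11)*7)*(-378) = (-61 - 154)*(-378) = -215*(-378) = 81270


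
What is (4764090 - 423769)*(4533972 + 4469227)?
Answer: 39076773686879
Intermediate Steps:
(4764090 - 423769)*(4533972 + 4469227) = 4340321*9003199 = 39076773686879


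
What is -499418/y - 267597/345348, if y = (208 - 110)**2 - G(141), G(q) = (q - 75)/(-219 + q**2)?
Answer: -1202549135681/22785943028 ≈ -52.776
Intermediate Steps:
G(q) = (-75 + q)/(-219 + q**2)
y = 31472297/3277 (y = (208 - 110)**2 - (-75 + 141)/(-219 + 141**2) = 98**2 - 66/(-219 + 19881) = 9604 - 66/19662 = 9604 - 1*11/3277 = 9604 - 11/3277 = 31472297/3277 ≈ 9604.0)
-499418/y - 267597/345348 = -499418/31472297/3277 - 267597/345348 = -499418*3277/31472297 - 267597*1/345348 = -1636592786/31472297 - 561/724 = -1202549135681/22785943028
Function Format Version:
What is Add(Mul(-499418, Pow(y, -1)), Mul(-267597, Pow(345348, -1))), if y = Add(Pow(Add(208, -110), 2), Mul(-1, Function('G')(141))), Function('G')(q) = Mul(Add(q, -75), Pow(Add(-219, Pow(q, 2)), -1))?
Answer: Rational(-1202549135681, 22785943028) ≈ -52.776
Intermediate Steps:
Function('G')(q) = Mul(Pow(Add(-219, Pow(q, 2)), -1), Add(-75, q)) (Function('G')(q) = Mul(Add(-75, q), Pow(Add(-219, Pow(q, 2)), -1)) = Mul(Pow(Add(-219, Pow(q, 2)), -1), Add(-75, q)))
y = Rational(31472297, 3277) (y = Add(Pow(Add(208, -110), 2), Mul(-1, Mul(Pow(Add(-219, Pow(141, 2)), -1), Add(-75, 141)))) = Add(Pow(98, 2), Mul(-1, Mul(Pow(Add(-219, 19881), -1), 66))) = Add(9604, Mul(-1, Mul(Pow(19662, -1), 66))) = Add(9604, Mul(-1, Mul(Rational(1, 19662), 66))) = Add(9604, Mul(-1, Rational(11, 3277))) = Add(9604, Rational(-11, 3277)) = Rational(31472297, 3277) ≈ 9604.0)
Add(Mul(-499418, Pow(y, -1)), Mul(-267597, Pow(345348, -1))) = Add(Mul(-499418, Pow(Rational(31472297, 3277), -1)), Mul(-267597, Pow(345348, -1))) = Add(Mul(-499418, Rational(3277, 31472297)), Mul(-267597, Rational(1, 345348))) = Add(Rational(-1636592786, 31472297), Rational(-561, 724)) = Rational(-1202549135681, 22785943028)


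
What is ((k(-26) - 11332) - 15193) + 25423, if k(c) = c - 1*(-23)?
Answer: -1105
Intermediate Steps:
k(c) = 23 + c (k(c) = c + 23 = 23 + c)
((k(-26) - 11332) - 15193) + 25423 = (((23 - 26) - 11332) - 15193) + 25423 = ((-3 - 11332) - 15193) + 25423 = (-11335 - 15193) + 25423 = -26528 + 25423 = -1105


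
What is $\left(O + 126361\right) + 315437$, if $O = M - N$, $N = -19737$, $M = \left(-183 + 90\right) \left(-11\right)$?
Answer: $462558$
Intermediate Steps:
$M = 1023$ ($M = \left(-93\right) \left(-11\right) = 1023$)
$O = 20760$ ($O = 1023 - -19737 = 1023 + 19737 = 20760$)
$\left(O + 126361\right) + 315437 = \left(20760 + 126361\right) + 315437 = 147121 + 315437 = 462558$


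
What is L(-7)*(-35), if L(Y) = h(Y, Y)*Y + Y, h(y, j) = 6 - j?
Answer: 3430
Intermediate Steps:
L(Y) = Y + Y*(6 - Y) (L(Y) = (6 - Y)*Y + Y = Y*(6 - Y) + Y = Y + Y*(6 - Y))
L(-7)*(-35) = -7*(7 - 1*(-7))*(-35) = -7*(7 + 7)*(-35) = -7*14*(-35) = -98*(-35) = 3430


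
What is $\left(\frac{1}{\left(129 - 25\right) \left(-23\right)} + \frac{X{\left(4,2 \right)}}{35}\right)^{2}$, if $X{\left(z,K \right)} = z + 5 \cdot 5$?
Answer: $\frac{4807064889}{7009038400} \approx 0.68584$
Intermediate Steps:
$X{\left(z,K \right)} = 25 + z$ ($X{\left(z,K \right)} = z + 25 = 25 + z$)
$\left(\frac{1}{\left(129 - 25\right) \left(-23\right)} + \frac{X{\left(4,2 \right)}}{35}\right)^{2} = \left(\frac{1}{\left(129 - 25\right) \left(-23\right)} + \frac{25 + 4}{35}\right)^{2} = \left(\frac{1}{104} \left(- \frac{1}{23}\right) + 29 \cdot \frac{1}{35}\right)^{2} = \left(\frac{1}{104} \left(- \frac{1}{23}\right) + \frac{29}{35}\right)^{2} = \left(- \frac{1}{2392} + \frac{29}{35}\right)^{2} = \left(\frac{69333}{83720}\right)^{2} = \frac{4807064889}{7009038400}$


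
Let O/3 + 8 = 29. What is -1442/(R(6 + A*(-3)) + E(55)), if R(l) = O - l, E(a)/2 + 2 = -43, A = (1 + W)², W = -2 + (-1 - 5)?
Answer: -721/57 ≈ -12.649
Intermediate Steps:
W = -8 (W = -2 - 6 = -8)
A = 49 (A = (1 - 8)² = (-7)² = 49)
E(a) = -90 (E(a) = -4 + 2*(-43) = -4 - 86 = -90)
O = 63 (O = -24 + 3*29 = -24 + 87 = 63)
R(l) = 63 - l
-1442/(R(6 + A*(-3)) + E(55)) = -1442/((63 - (6 + 49*(-3))) - 90) = -1442/((63 - (6 - 147)) - 90) = -1442/((63 - 1*(-141)) - 90) = -1442/((63 + 141) - 90) = -1442/(204 - 90) = -1442/114 = -1442*1/114 = -721/57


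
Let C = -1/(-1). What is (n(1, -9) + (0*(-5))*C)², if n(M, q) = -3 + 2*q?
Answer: 441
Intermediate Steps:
C = 1 (C = -1*(-1) = 1)
(n(1, -9) + (0*(-5))*C)² = ((-3 + 2*(-9)) + (0*(-5))*1)² = ((-3 - 18) + 0*1)² = (-21 + 0)² = (-21)² = 441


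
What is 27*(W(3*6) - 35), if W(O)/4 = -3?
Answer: -1269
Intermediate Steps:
W(O) = -12 (W(O) = 4*(-3) = -12)
27*(W(3*6) - 35) = 27*(-12 - 35) = 27*(-47) = -1269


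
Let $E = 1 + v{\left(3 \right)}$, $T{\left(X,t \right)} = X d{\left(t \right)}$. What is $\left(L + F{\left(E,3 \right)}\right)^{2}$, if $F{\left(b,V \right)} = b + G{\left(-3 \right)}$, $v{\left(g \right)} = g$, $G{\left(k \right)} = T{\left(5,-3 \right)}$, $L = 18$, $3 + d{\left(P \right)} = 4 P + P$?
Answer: $4624$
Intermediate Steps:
$d{\left(P \right)} = -3 + 5 P$ ($d{\left(P \right)} = -3 + \left(4 P + P\right) = -3 + 5 P$)
$T{\left(X,t \right)} = X \left(-3 + 5 t\right)$
$G{\left(k \right)} = -90$ ($G{\left(k \right)} = 5 \left(-3 + 5 \left(-3\right)\right) = 5 \left(-3 - 15\right) = 5 \left(-18\right) = -90$)
$E = 4$ ($E = 1 + 3 = 4$)
$F{\left(b,V \right)} = -90 + b$ ($F{\left(b,V \right)} = b - 90 = -90 + b$)
$\left(L + F{\left(E,3 \right)}\right)^{2} = \left(18 + \left(-90 + 4\right)\right)^{2} = \left(18 - 86\right)^{2} = \left(-68\right)^{2} = 4624$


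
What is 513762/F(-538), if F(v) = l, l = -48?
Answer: -85627/8 ≈ -10703.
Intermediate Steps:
F(v) = -48
513762/F(-538) = 513762/(-48) = 513762*(-1/48) = -85627/8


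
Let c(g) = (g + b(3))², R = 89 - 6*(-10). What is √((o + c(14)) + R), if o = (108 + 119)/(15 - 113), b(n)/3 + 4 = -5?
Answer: √61874/14 ≈ 17.767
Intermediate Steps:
b(n) = -27 (b(n) = -12 + 3*(-5) = -12 - 15 = -27)
R = 149 (R = 89 + 60 = 149)
o = -227/98 (o = 227/(-98) = 227*(-1/98) = -227/98 ≈ -2.3163)
c(g) = (-27 + g)² (c(g) = (g - 27)² = (-27 + g)²)
√((o + c(14)) + R) = √((-227/98 + (-27 + 14)²) + 149) = √((-227/98 + (-13)²) + 149) = √((-227/98 + 169) + 149) = √(16335/98 + 149) = √(30937/98) = √61874/14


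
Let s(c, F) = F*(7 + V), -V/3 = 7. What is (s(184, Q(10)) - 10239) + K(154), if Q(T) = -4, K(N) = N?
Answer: -10029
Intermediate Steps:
V = -21 (V = -3*7 = -21)
s(c, F) = -14*F (s(c, F) = F*(7 - 21) = F*(-14) = -14*F)
(s(184, Q(10)) - 10239) + K(154) = (-14*(-4) - 10239) + 154 = (56 - 10239) + 154 = -10183 + 154 = -10029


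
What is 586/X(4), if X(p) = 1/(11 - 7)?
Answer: 2344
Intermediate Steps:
X(p) = ¼ (X(p) = 1/4 = ¼)
586/X(4) = 586/(¼) = 586*4 = 2344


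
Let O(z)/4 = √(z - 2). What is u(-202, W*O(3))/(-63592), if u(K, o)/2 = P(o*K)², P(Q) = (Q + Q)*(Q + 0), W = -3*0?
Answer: 0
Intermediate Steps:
W = 0
O(z) = 4*√(-2 + z) (O(z) = 4*√(z - 2) = 4*√(-2 + z))
P(Q) = 2*Q² (P(Q) = (2*Q)*Q = 2*Q²)
u(K, o) = 8*K⁴*o⁴ (u(K, o) = 2*(2*(o*K)²)² = 2*(2*(K*o)²)² = 2*(2*(K²*o²))² = 2*(2*K²*o²)² = 2*(4*K⁴*o⁴) = 8*K⁴*o⁴)
u(-202, W*O(3))/(-63592) = (8*(-202)⁴*(0*(4*√(-2 + 3)))⁴)/(-63592) = (8*1664966416*(0*(4*√1))⁴)*(-1/63592) = (8*1664966416*(0*(4*1))⁴)*(-1/63592) = (8*1664966416*(0*4)⁴)*(-1/63592) = (8*1664966416*0⁴)*(-1/63592) = (8*1664966416*0)*(-1/63592) = 0*(-1/63592) = 0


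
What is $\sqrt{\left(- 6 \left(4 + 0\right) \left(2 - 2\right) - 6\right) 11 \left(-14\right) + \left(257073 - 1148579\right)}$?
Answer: $i \sqrt{890582} \approx 943.71 i$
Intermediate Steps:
$\sqrt{\left(- 6 \left(4 + 0\right) \left(2 - 2\right) - 6\right) 11 \left(-14\right) + \left(257073 - 1148579\right)} = \sqrt{\left(- 6 \cdot 4 \cdot 0 - 6\right) 11 \left(-14\right) + \left(257073 - 1148579\right)} = \sqrt{\left(\left(-6\right) 0 - 6\right) 11 \left(-14\right) - 891506} = \sqrt{\left(0 - 6\right) 11 \left(-14\right) - 891506} = \sqrt{\left(-6\right) 11 \left(-14\right) - 891506} = \sqrt{\left(-66\right) \left(-14\right) - 891506} = \sqrt{924 - 891506} = \sqrt{-890582} = i \sqrt{890582}$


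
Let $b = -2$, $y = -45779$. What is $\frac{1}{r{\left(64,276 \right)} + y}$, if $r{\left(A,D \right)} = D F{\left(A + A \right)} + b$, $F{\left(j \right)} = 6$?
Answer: $- \frac{1}{44125} \approx -2.2663 \cdot 10^{-5}$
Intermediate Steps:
$r{\left(A,D \right)} = -2 + 6 D$ ($r{\left(A,D \right)} = D 6 - 2 = 6 D - 2 = -2 + 6 D$)
$\frac{1}{r{\left(64,276 \right)} + y} = \frac{1}{\left(-2 + 6 \cdot 276\right) - 45779} = \frac{1}{\left(-2 + 1656\right) - 45779} = \frac{1}{1654 - 45779} = \frac{1}{-44125} = - \frac{1}{44125}$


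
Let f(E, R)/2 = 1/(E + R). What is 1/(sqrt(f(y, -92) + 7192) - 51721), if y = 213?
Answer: -6258241/323681612527 - 11*sqrt(870234)/323681612527 ≈ -1.9366e-5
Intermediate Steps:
f(E, R) = 2/(E + R)
1/(sqrt(f(y, -92) + 7192) - 51721) = 1/(sqrt(2/(213 - 92) + 7192) - 51721) = 1/(sqrt(2/121 + 7192) - 51721) = 1/(sqrt(870234/121) - 51721) = 1/(sqrt(870234)/11 - 51721) = 1/(-51721 + sqrt(870234)/11)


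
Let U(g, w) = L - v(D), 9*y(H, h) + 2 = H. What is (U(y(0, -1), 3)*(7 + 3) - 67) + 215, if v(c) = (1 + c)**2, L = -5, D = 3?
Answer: -62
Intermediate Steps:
y(H, h) = -2/9 + H/9
U(g, w) = -21 (U(g, w) = -5 - (1 + 3)**2 = -5 - 1*4**2 = -5 - 1*16 = -5 - 16 = -21)
(U(y(0, -1), 3)*(7 + 3) - 67) + 215 = (-21*(7 + 3) - 67) + 215 = (-21*10 - 67) + 215 = (-210 - 67) + 215 = -277 + 215 = -62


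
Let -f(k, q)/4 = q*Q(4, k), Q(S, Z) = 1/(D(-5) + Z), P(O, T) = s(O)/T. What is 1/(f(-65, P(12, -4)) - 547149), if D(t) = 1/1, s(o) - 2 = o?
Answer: -32/17508775 ≈ -1.8277e-6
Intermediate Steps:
s(o) = 2 + o
P(O, T) = (2 + O)/T
D(t) = 1
Q(S, Z) = 1/(1 + Z)
f(k, q) = -4*q/(1 + k)
1/(f(-65, P(12, -4)) - 547149) = 1/(-4*(2 + 12)/(-4)/(1 - 65) - 547149) = 1/(-4*(-¼*14)/(-64) - 547149) = 1/(-4*(-7/2)*(-1/64) - 547149) = 1/(-7/32 - 547149) = 1/(-17508775/32) = -32/17508775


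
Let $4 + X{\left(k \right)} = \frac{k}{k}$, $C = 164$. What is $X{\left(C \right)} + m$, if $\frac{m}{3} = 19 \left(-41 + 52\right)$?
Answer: $624$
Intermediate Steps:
$X{\left(k \right)} = -3$ ($X{\left(k \right)} = -4 + \frac{k}{k} = -4 + 1 = -3$)
$m = 627$ ($m = 3 \cdot 19 \left(-41 + 52\right) = 3 \cdot 19 \cdot 11 = 3 \cdot 209 = 627$)
$X{\left(C \right)} + m = -3 + 627 = 624$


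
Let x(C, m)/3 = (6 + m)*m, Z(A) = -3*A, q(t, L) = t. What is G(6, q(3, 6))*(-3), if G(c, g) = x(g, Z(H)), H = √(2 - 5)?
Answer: 243 + 162*I*√3 ≈ 243.0 + 280.59*I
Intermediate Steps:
H = I*√3 (H = √(-3) = I*√3 ≈ 1.732*I)
x(C, m) = 3*m*(6 + m) (x(C, m) = 3*((6 + m)*m) = 3*(m*(6 + m)) = 3*m*(6 + m))
G(c, g) = -9*I*√3*(6 - 3*I*√3) (G(c, g) = 3*(-3*I*√3)*(6 - 3*I*√3) = -9*I*√3*(6 - 3*I*√3))
G(6, q(3, 6))*(-3) = (-81 - 54*I*√3)*(-3) = 243 + 162*I*√3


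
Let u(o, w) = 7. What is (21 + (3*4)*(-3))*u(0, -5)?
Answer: -105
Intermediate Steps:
(21 + (3*4)*(-3))*u(0, -5) = (21 + (3*4)*(-3))*7 = (21 + 12*(-3))*7 = (21 - 36)*7 = -15*7 = -105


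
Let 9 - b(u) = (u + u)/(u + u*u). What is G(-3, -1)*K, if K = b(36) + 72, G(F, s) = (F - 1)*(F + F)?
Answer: 71880/37 ≈ 1942.7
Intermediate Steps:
b(u) = 9 - 2*u/(u + u**2) (b(u) = 9 - (u + u)/(u + u*u) = 9 - 2*u/(u + u**2))
G(F, s) = 2*F*(-1 + F) (G(F, s) = (-1 + F)*(2*F) = 2*F*(-1 + F))
K = 2995/37 (K = (7 + 9*36)/(1 + 36) + 72 = (7 + 324)/37 + 72 = (1/37)*331 + 72 = 331/37 + 72 = 2995/37 ≈ 80.946)
G(-3, -1)*K = (2*(-3)*(-1 - 3))*(2995/37) = (2*(-3)*(-4))*(2995/37) = 24*(2995/37) = 71880/37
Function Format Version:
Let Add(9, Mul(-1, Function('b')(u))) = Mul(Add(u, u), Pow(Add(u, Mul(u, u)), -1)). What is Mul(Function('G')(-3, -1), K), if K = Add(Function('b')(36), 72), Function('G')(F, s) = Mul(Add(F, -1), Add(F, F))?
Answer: Rational(71880, 37) ≈ 1942.7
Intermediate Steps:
Function('b')(u) = Add(9, Mul(-2, u, Pow(Add(u, Pow(u, 2)), -1))) (Function('b')(u) = Add(9, Mul(-1, Mul(Add(u, u), Pow(Add(u, Mul(u, u)), -1)))) = Add(9, Mul(-1, Mul(Mul(2, u), Pow(Add(u, Pow(u, 2)), -1)))) = Add(9, Mul(-1, Mul(2, u, Pow(Add(u, Pow(u, 2)), -1)))) = Add(9, Mul(-2, u, Pow(Add(u, Pow(u, 2)), -1))))
Function('G')(F, s) = Mul(2, F, Add(-1, F)) (Function('G')(F, s) = Mul(Add(-1, F), Mul(2, F)) = Mul(2, F, Add(-1, F)))
K = Rational(2995, 37) (K = Add(Mul(Pow(Add(1, 36), -1), Add(7, Mul(9, 36))), 72) = Add(Mul(Pow(37, -1), Add(7, 324)), 72) = Add(Mul(Rational(1, 37), 331), 72) = Add(Rational(331, 37), 72) = Rational(2995, 37) ≈ 80.946)
Mul(Function('G')(-3, -1), K) = Mul(Mul(2, -3, Add(-1, -3)), Rational(2995, 37)) = Mul(Mul(2, -3, -4), Rational(2995, 37)) = Mul(24, Rational(2995, 37)) = Rational(71880, 37)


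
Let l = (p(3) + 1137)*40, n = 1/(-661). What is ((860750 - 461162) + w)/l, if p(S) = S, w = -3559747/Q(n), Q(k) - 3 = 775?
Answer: 307319717/35476800 ≈ 8.6626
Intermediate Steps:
n = -1/661 ≈ -0.0015129
Q(k) = 778 (Q(k) = 3 + 775 = 778)
w = -3559747/778 ≈ -4575.5
l = 45600 (l = (3 + 1137)*40 = 1140*40 = 45600)
((860750 - 461162) + w)/l = ((860750 - 461162) - 3559747/778)/45600 = (399588 - 3559747/778)*(1/45600) = (307319717/778)*(1/45600) = 307319717/35476800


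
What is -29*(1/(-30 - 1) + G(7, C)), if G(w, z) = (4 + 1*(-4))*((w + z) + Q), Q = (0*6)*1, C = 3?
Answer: 29/31 ≈ 0.93548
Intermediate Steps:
Q = 0 (Q = 0*1 = 0)
G(w, z) = 0 (G(w, z) = (4 + 1*(-4))*((w + z) + 0) = (4 - 4)*(w + z) = 0*(w + z) = 0)
-29*(1/(-30 - 1) + G(7, C)) = -29*(1/(-30 - 1) + 0) = -29*(1/(-31) + 0) = -29*(-1/31 + 0) = -29*(-1/31) = 29/31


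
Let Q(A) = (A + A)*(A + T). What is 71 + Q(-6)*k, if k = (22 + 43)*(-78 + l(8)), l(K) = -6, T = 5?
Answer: -65449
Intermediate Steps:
Q(A) = 2*A*(5 + A) (Q(A) = (A + A)*(A + 5) = (2*A)*(5 + A) = 2*A*(5 + A))
k = -5460 (k = (22 + 43)*(-78 - 6) = 65*(-84) = -5460)
71 + Q(-6)*k = 71 + (2*(-6)*(5 - 6))*(-5460) = 71 + (2*(-6)*(-1))*(-5460) = 71 + 12*(-5460) = 71 - 65520 = -65449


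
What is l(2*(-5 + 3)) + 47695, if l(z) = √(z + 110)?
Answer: 47695 + √106 ≈ 47705.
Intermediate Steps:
l(z) = √(110 + z)
l(2*(-5 + 3)) + 47695 = √(110 + 2*(-5 + 3)) + 47695 = √(110 + 2*(-2)) + 47695 = √(110 - 4) + 47695 = √106 + 47695 = 47695 + √106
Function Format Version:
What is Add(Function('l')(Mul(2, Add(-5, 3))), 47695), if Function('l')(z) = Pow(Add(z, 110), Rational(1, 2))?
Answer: Add(47695, Pow(106, Rational(1, 2))) ≈ 47705.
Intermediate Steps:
Function('l')(z) = Pow(Add(110, z), Rational(1, 2))
Add(Function('l')(Mul(2, Add(-5, 3))), 47695) = Add(Pow(Add(110, Mul(2, Add(-5, 3))), Rational(1, 2)), 47695) = Add(Pow(Add(110, Mul(2, -2)), Rational(1, 2)), 47695) = Add(Pow(Add(110, -4), Rational(1, 2)), 47695) = Add(Pow(106, Rational(1, 2)), 47695) = Add(47695, Pow(106, Rational(1, 2)))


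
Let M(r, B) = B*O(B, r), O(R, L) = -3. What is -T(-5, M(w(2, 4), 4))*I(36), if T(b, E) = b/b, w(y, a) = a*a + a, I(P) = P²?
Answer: -1296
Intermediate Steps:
w(y, a) = a + a² (w(y, a) = a² + a = a + a²)
M(r, B) = -3*B (M(r, B) = B*(-3) = -3*B)
T(b, E) = 1
-T(-5, M(w(2, 4), 4))*I(36) = -36² = -1296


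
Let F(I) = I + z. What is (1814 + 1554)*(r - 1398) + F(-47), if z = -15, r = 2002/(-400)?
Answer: -118134571/25 ≈ -4.7254e+6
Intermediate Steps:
r = -1001/200 (r = 2002*(-1/400) = -1001/200 ≈ -5.0050)
F(I) = -15 + I (F(I) = I - 15 = -15 + I)
(1814 + 1554)*(r - 1398) + F(-47) = (1814 + 1554)*(-1001/200 - 1398) + (-15 - 47) = 3368*(-280601/200) - 62 = -118133021/25 - 62 = -118134571/25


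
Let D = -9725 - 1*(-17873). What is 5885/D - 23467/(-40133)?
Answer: 427391821/327003684 ≈ 1.3070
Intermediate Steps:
D = 8148 (D = -9725 + 17873 = 8148)
5885/D - 23467/(-40133) = 5885/8148 - 23467/(-40133) = 5885*(1/8148) - 23467*(-1/40133) = 5885/8148 + 23467/40133 = 427391821/327003684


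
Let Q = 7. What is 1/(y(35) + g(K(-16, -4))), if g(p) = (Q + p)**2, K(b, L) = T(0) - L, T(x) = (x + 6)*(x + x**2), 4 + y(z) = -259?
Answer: -1/142 ≈ -0.0070423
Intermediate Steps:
y(z) = -263 (y(z) = -4 - 259 = -263)
T(x) = (6 + x)*(x + x**2)
K(b, L) = -L (K(b, L) = 0*(6 + 0**2 + 7*0) - L = 0*(6 + 0 + 0) - L = 0*6 - L = 0 - L = -L)
g(p) = (7 + p)**2
1/(y(35) + g(K(-16, -4))) = 1/(-263 + (7 - 1*(-4))**2) = 1/(-263 + (7 + 4)**2) = 1/(-263 + 11**2) = 1/(-263 + 121) = 1/(-142) = -1/142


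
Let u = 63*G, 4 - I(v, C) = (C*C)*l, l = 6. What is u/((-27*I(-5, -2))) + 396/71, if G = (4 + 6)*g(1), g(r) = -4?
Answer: 194/213 ≈ 0.91080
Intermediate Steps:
I(v, C) = 4 - 6*C² (I(v, C) = 4 - C*C*6 = 4 - C²*6 = 4 - 6*C²)
G = -40 (G = (4 + 6)*(-4) = 10*(-4) = -40)
u = -2520 (u = 63*(-40) = -2520)
u/((-27*I(-5, -2))) + 396/71 = -2520*(-1/(27*(4 - 6*(-2)²))) + 396/71 = -2520*(-1/(27*(4 - 6*4))) + 396*(1/71) = -2520*(-1/(27*(4 - 24))) + 396/71 = -2520/((-27*(-20))) + 396/71 = -2520/540 + 396/71 = -2520*1/540 + 396/71 = -14/3 + 396/71 = 194/213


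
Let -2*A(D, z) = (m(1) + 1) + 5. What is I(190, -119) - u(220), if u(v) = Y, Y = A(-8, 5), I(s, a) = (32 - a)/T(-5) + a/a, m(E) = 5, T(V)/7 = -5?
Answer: 153/70 ≈ 2.1857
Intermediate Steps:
T(V) = -35 (T(V) = 7*(-5) = -35)
A(D, z) = -11/2 (A(D, z) = -((5 + 1) + 5)/2 = -(6 + 5)/2 = -½*11 = -11/2)
I(s, a) = 3/35 + a/35 (I(s, a) = (32 - a)/(-35) + a/a = (32 - a)*(-1/35) + 1 = (-32/35 + a/35) + 1 = 3/35 + a/35)
Y = -11/2 ≈ -5.5000
u(v) = -11/2
I(190, -119) - u(220) = (3/35 + (1/35)*(-119)) - 1*(-11/2) = (3/35 - 17/5) + 11/2 = -116/35 + 11/2 = 153/70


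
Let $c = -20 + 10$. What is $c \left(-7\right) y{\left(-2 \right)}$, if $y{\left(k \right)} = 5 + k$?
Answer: $210$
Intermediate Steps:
$c = -10$
$c \left(-7\right) y{\left(-2 \right)} = \left(-10\right) \left(-7\right) \left(5 - 2\right) = 70 \cdot 3 = 210$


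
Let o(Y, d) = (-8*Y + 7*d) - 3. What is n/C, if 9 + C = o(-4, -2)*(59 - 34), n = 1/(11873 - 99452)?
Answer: -1/32053914 ≈ -3.1197e-8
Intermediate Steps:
o(Y, d) = -3 - 8*Y + 7*d
n = -1/87579 (n = 1/(-87579) = -1/87579 ≈ -1.1418e-5)
C = 366 (C = -9 + (-3 - 8*(-4) + 7*(-2))*(59 - 34) = -9 + (-3 + 32 - 14)*25 = -9 + 15*25 = -9 + 375 = 366)
n/C = -1/87579/366 = -1/87579*1/366 = -1/32053914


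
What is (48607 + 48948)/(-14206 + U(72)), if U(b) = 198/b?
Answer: -390220/56813 ≈ -6.8685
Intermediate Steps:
(48607 + 48948)/(-14206 + U(72)) = (48607 + 48948)/(-14206 + 198/72) = 97555/(-14206 + 198*(1/72)) = 97555/(-14206 + 11/4) = 97555/(-56813/4) = 97555*(-4/56813) = -390220/56813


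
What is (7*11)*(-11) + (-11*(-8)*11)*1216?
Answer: 1176241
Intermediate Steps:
(7*11)*(-11) + (-11*(-8)*11)*1216 = 77*(-11) + (88*11)*1216 = -847 + 968*1216 = -847 + 1177088 = 1176241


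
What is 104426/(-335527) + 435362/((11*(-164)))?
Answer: -73132045139/302645354 ≈ -241.64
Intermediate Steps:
104426/(-335527) + 435362/((11*(-164))) = 104426*(-1/335527) + 435362/(-1804) = -104426/335527 + 435362*(-1/1804) = -104426/335527 - 217681/902 = -73132045139/302645354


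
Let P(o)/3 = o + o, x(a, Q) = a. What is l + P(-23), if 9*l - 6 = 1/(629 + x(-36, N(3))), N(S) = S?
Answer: -732947/5337 ≈ -137.33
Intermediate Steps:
P(o) = 6*o (P(o) = 3*(o + o) = 3*(2*o) = 6*o)
l = 3559/5337 (l = 2/3 + 1/(9*(629 - 36)) = 2/3 + (1/9)/593 = 2/3 + (1/9)*(1/593) = 2/3 + 1/5337 = 3559/5337 ≈ 0.66685)
l + P(-23) = 3559/5337 + 6*(-23) = 3559/5337 - 138 = -732947/5337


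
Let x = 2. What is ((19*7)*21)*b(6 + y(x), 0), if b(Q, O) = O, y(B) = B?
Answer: 0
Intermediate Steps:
((19*7)*21)*b(6 + y(x), 0) = ((19*7)*21)*0 = (133*21)*0 = 2793*0 = 0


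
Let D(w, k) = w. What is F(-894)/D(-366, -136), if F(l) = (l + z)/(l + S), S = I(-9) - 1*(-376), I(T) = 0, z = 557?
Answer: -337/189588 ≈ -0.0017775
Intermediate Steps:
S = 376 (S = 0 - 1*(-376) = 0 + 376 = 376)
F(l) = (557 + l)/(376 + l) (F(l) = (l + 557)/(l + 376) = (557 + l)/(376 + l))
F(-894)/D(-366, -136) = ((557 - 894)/(376 - 894))/(-366) = (-337/(-518))*(-1/366) = -1/518*(-337)*(-1/366) = (337/518)*(-1/366) = -337/189588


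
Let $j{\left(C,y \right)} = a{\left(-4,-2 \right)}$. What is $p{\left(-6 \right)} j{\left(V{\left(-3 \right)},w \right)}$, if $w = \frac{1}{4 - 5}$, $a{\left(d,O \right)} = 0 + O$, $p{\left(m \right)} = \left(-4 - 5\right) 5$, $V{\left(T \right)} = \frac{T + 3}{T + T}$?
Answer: $90$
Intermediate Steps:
$V{\left(T \right)} = \frac{3 + T}{2 T}$
$p{\left(m \right)} = -45$ ($p{\left(m \right)} = \left(-9\right) 5 = -45$)
$a{\left(d,O \right)} = O$
$w = -1$ ($w = \frac{1}{-1} = -1$)
$j{\left(C,y \right)} = -2$
$p{\left(-6 \right)} j{\left(V{\left(-3 \right)},w \right)} = \left(-45\right) \left(-2\right) = 90$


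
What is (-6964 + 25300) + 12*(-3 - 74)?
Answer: 17412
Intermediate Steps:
(-6964 + 25300) + 12*(-3 - 74) = 18336 + 12*(-77) = 18336 - 924 = 17412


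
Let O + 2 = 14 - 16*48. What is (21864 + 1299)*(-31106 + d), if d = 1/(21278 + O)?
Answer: -14786270857953/20522 ≈ -7.2051e+8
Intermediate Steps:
O = -756 (O = -2 + (14 - 16*48) = -2 + (14 - 768) = -2 - 754 = -756)
d = 1/20522 (d = 1/(21278 - 756) = 1/20522 ≈ 4.8728e-5)
(21864 + 1299)*(-31106 + d) = (21864 + 1299)*(-31106 + 1/20522) = 23163*(-638357331/20522) = -14786270857953/20522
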